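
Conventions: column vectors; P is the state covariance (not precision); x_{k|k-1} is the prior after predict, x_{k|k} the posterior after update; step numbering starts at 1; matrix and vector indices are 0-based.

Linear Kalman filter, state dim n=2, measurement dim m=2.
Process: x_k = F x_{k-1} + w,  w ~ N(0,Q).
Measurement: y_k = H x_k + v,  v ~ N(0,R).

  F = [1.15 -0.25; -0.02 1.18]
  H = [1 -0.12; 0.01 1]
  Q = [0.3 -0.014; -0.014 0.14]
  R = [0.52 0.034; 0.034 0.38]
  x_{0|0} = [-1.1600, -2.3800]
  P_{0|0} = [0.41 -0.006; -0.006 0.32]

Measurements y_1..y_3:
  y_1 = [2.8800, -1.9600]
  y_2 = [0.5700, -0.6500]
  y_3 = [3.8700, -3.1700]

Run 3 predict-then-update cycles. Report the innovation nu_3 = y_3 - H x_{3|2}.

step 1: x^-=[-0.7390, -2.7852]  P^-=[0.8657 -0.1260; -0.1260 0.5860]  S=[1.4244 -0.1535; -0.1535 0.9636]  K=[0.6158 -0.0237; -0.0737 0.5951]  nu=[3.2848, 0.8326]  x^+=[1.2642, -2.5318]  P^+=[0.3205 0.0087; 0.0087 0.2236]
step 2: x^-=[2.0867, -3.0128]  P^-=[0.7328 -0.0754; -0.0754 0.4510]  S=[1.2774 -0.0881; -0.0881 0.8296]  K=[0.5793 -0.0205; -0.0644 0.5359]  nu=[-1.8783, 2.3419]  x^+=[0.9505, -1.6367]  P^+=[0.3016 0.0089; 0.0089 0.2014]
step 3: x^-=[1.5023, -1.9503]  P^-=[0.7064 -0.0683; -0.0683 0.4201]  S=[1.2488 -0.0775; -0.0775 0.7988]  K=[0.5709 -0.0212; -0.0628 0.5189]  nu=[2.1337, -1.2347]  x^+=[2.7465, -2.7251]  P^+=[0.2971 0.0084; 0.0084 0.1950]

innov = [2.1337, -1.2347]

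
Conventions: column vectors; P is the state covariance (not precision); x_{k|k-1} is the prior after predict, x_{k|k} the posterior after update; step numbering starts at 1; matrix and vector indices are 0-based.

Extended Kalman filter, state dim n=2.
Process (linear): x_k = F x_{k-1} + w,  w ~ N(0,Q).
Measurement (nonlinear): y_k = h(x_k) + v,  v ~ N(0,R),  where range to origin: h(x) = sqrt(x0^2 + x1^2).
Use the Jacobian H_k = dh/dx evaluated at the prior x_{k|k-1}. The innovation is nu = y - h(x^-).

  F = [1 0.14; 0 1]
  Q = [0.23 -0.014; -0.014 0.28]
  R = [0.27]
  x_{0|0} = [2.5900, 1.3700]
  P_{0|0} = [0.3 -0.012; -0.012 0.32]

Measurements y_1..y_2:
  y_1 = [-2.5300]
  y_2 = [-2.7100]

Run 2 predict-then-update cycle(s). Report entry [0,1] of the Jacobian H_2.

step 1: x^-=[2.7818, 1.3700]  P^-=[0.5329 0.0188; 0.0188 0.6000]  H_jac=[0.8971 0.4418]  S=[0.8309]  K=[0.5854; 0.3393]  nu=[-5.6309]  x^+=[-0.5143, -0.5407]  P^+=[0.2482 -0.1462; -0.1462 0.5043]
step 2: x^-=[-0.5900, -0.5407]  P^-=[0.4471 -0.0896; -0.0896 0.7843]  H_jac=[-0.7372 -0.6756]  S=[0.7818]  K=[-0.3442; -0.5933]  nu=[-3.5103]  x^+=[0.6182, 1.5420]  P^+=[0.3545 -0.2493; -0.2493 0.5091]

H_jac[0,1] = -0.6756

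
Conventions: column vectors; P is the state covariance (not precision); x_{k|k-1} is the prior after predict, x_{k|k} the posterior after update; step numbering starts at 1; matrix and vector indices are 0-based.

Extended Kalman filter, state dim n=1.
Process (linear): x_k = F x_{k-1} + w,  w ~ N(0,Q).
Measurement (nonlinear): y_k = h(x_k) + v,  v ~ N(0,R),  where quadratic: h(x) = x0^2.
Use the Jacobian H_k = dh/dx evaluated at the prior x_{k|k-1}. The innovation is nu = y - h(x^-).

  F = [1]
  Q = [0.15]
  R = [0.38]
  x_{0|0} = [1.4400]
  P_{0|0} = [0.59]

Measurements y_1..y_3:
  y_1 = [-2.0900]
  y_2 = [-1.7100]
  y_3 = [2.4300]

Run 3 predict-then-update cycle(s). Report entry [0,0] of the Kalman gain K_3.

K[0,0] = -0.1007

step 1: x^-=[1.4400]  P^-=[0.7400]  H_jac=[2.8800]  S=[6.5179]  K=[0.3270]  nu=[-4.1636]  x^+=[0.0786]  P^+=[0.0431]
step 2: x^-=[0.0786]  P^-=[0.1931]  H_jac=[0.1572]  S=[0.3848]  K=[0.0789]  nu=[-1.7162]  x^+=[-0.0568]  P^+=[0.1907]
step 3: x^-=[-0.0568]  P^-=[0.3407]  H_jac=[-0.1136]  S=[0.3844]  K=[-0.1007]  nu=[2.4268]  x^+=[-0.3013]  P^+=[0.3368]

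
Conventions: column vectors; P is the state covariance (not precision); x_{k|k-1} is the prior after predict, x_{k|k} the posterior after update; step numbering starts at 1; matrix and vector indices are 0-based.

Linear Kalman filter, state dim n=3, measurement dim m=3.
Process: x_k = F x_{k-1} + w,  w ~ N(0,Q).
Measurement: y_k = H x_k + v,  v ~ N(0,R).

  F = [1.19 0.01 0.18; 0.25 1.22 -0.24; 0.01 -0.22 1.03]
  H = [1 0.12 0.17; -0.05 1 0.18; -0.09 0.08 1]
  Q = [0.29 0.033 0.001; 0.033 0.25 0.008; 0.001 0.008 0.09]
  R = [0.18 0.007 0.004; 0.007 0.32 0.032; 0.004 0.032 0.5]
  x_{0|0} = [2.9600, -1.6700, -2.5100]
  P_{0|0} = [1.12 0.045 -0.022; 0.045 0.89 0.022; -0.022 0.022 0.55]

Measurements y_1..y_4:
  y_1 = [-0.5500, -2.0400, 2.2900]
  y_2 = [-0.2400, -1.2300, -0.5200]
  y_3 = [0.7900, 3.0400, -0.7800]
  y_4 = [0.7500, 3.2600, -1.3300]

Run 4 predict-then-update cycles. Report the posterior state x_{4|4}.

step 1: x^-=[3.0539, -0.6950, -2.1883]  P^-=[1.8857 0.4288 0.0749; 0.4288 1.6936 -0.3428; 0.0749 -0.3428 0.7061]  S=[2.2249 0.5110 0.0282; 0.5110 1.8735 -0.0899; 0.0282 -0.0899 1.1577]  K=[0.8914 -0.0611 -0.0787; 0.0683 0.8338 -0.1493; 0.0880 -0.1138 0.5694]  nu=[-3.1485, -0.7984, 4.8088]  x^+=[-0.0826, -2.2937, 0.3635]  P^+=[0.1640 -0.0036 -0.0227; -0.0036 0.2749 -0.0700; -0.0227 -0.0700 0.2850]
step 2: x^-=[-0.0558, -2.9062, 0.8781]  P^-=[0.5214 0.0579 0.0303; 0.0579 0.7274 -0.2331; 0.0303 -0.2331 0.4369]  S=[0.7392 0.0997 0.0410; 0.0997 0.9726 -0.0728; 0.0410 -0.0728 0.9022]  K=[0.7299 -0.0402 -0.0497; 0.0586 0.6848 -0.1471; 0.0974 -0.1371 0.4451]  nu=[0.0152, 1.5153, -1.1707]  x^+=[-0.0473, -1.6954, 0.1508]  P^+=[0.1329 -0.0007 -0.0112; -0.0007 0.2273 -0.0697; -0.0112 -0.0697 0.2231]
step 3: x^-=[-0.0461, -2.1164, 0.5279]  P^-=[0.4804 0.0523 0.0319; 0.0523 0.6512 -0.2019; 0.0319 -0.2019 0.3691]  S=[0.6956 0.0912 0.0378; 0.0912 0.9059 -0.0591; 0.0378 -0.0591 0.8383]  K=[0.7147 -0.0372 -0.0434; 0.0592 0.6608 -0.1404; 0.0969 -0.1347 0.4037]  nu=[1.0004, 5.0591, -1.1427]  x^+=[0.5300, 1.4460, -0.5179]  P^+=[0.1297 -0.0003 -0.0083; -0.0003 0.2193 -0.0664; -0.0083 -0.0664 0.2025]
step 4: x^-=[0.5520, 2.0209, -0.8462]  P^-=[0.4764 0.0526 0.0314; 0.0526 0.6358 -0.1896; 0.0314 -0.1896 0.3453]  S=[0.6911 0.0914 0.0352; 0.0914 0.8941 -0.0522; 0.0352 -0.0522 0.8165]  K=[0.7132 -0.0368 -0.0420; 0.0601 0.6559 -0.1364; 0.0951 -0.1313 0.3884]  nu=[0.0994, 1.4190, -0.5958]  x^+=[0.5956, 3.0389, -1.2545]  P^+=[0.1293 -0.0003 -0.0077; -0.0003 0.2175 -0.0644; -0.0077 -0.0644 0.1948]

x_post = [0.5956, 3.0389, -1.2545]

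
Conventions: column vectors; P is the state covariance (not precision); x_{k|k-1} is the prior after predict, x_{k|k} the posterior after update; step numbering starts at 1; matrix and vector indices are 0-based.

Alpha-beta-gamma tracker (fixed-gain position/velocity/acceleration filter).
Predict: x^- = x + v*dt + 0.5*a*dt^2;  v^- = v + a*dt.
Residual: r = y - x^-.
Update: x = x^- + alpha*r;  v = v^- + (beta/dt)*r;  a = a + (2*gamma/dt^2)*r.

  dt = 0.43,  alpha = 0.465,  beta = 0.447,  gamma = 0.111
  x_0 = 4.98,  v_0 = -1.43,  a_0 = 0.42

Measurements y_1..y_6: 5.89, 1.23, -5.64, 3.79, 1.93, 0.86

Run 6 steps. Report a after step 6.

a_post = 10.2938

step 1: x_pred=4.4039  r=1.4861  x^+=5.0950  v^+=0.2954  a^+=2.2042
step 2: x_pred=5.4258  r=-4.1958  x^+=3.4747  v^+=-3.1184  a^+=-2.8334
step 3: x_pred=1.8719  r=-7.5119  x^+=-1.6211  v^+=-12.1456  a^+=-11.8525
step 4: x_pred=-7.9395  r=11.7295  x^+=-2.4853  v^+=-5.0489  a^+=2.2305
step 5: x_pred=-4.4501  r=6.3801  x^+=-1.4834  v^+=2.5425  a^+=9.8908
step 6: x_pred=0.5243  r=0.3357  x^+=0.6804  v^+=7.1445  a^+=10.2938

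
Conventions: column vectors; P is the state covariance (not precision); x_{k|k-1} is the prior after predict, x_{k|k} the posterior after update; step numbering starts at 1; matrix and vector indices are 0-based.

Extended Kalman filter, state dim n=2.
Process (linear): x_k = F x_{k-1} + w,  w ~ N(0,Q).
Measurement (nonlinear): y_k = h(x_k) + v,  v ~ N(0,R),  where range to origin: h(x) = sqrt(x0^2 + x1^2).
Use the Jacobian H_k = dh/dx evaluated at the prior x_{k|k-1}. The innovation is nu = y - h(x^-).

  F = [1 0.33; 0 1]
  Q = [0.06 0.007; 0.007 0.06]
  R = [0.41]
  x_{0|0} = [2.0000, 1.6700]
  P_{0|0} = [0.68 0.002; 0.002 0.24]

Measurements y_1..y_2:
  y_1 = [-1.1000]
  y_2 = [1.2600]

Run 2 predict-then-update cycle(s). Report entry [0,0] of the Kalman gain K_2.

step 1: x^-=[2.5511, 1.6700]  P^-=[0.7675 0.0882; 0.0882 0.3000]  H_jac=[0.8367 0.5477]  S=[1.1181]  K=[0.6175; 0.2130]  nu=[-4.1491]  x^+=[-0.0110, 0.7864]  P^+=[0.3411 -0.0588; -0.0588 0.2493]
step 2: x^-=[0.2485, 0.7864]  P^-=[0.3894 0.0304; 0.0304 0.3093]  H_jac=[0.3013 0.9535]  S=[0.7441]  K=[0.1967; 0.4087]  nu=[0.4353]  x^+=[0.3341, 0.9643]  P^+=[0.3606 -0.0294; -0.0294 0.1850]

K[0,0] = 0.1967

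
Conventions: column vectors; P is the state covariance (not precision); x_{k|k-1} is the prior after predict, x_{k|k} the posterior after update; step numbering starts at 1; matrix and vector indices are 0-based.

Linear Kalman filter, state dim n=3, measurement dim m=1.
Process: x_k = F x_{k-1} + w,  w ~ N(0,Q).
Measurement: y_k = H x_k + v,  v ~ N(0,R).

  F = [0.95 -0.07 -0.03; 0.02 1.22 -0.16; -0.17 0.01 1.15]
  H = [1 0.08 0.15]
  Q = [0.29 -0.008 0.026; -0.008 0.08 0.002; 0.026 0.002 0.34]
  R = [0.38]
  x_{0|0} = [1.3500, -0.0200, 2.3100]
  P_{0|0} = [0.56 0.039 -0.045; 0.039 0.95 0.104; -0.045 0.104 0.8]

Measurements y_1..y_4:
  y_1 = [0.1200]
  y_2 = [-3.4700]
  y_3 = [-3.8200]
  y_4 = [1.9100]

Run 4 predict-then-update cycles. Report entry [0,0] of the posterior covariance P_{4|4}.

P_post[0,0] = 0.3424

step 1: x^-=[1.2146, -0.3670, 2.4268]  P^-=[0.7986 -0.0253 -0.1497; -0.0253 1.4763 -0.0001; -0.1497 -0.0001 1.4341]  S=[1.1714]  K=[0.6609; 0.0792; 0.0559]  nu=[-1.4293]  x^+=[0.2700, -0.4802, 2.3469]  P^+=[0.2870 -0.0866 -0.1929; -0.0866 1.4689 -0.0053; -0.1929 -0.0053 1.4305]
step 2: x^-=[0.2197, -0.9560, 2.6483]  P^-=[0.5800 -0.1918 -0.2839; -0.1918 2.3022 -0.2434; -0.2839 -0.2434 2.3158]  S=[0.9051]  K=[0.5768; -0.0488; 0.0486]  nu=[-4.0105]  x^+=[-2.0934, -0.7604, 2.4533]  P^+=[0.2789 -0.1663 -0.3093; -0.1663 2.3000 -0.2413; -0.3093 -0.2413 2.3137]
step 3: x^-=[-2.0091, -1.3620, 3.1696]  P^-=[0.5938 -0.3273 -0.4240; -0.3273 3.6507 -0.7158; -0.4240 -0.7158 3.5241]  S=[0.8797]  K=[0.5729; -0.1621; 0.0538]  nu=[-2.1773]  x^+=[-3.2566, -1.0092, 3.0524]  P^+=[0.3050 -0.2456 -0.4511; -0.2456 3.6276 -0.7081; -0.4511 -0.7081 3.5216]
step 4: x^-=[-3.1147, -1.7847, 4.0538]  P^-=[0.6416 -0.4925 -0.5905; -0.4925 5.8370 -1.5669; -0.5905 -1.5669 5.1674]  S=[0.8817]  K=[0.5826; -0.2956; 0.0672]  nu=[4.5594]  x^+=[-0.4585, -3.1324, 4.3602]  P^+=[0.3424 -0.3407 -0.6250; -0.3407 5.7599 -1.5493; -0.6250 -1.5493 5.1634]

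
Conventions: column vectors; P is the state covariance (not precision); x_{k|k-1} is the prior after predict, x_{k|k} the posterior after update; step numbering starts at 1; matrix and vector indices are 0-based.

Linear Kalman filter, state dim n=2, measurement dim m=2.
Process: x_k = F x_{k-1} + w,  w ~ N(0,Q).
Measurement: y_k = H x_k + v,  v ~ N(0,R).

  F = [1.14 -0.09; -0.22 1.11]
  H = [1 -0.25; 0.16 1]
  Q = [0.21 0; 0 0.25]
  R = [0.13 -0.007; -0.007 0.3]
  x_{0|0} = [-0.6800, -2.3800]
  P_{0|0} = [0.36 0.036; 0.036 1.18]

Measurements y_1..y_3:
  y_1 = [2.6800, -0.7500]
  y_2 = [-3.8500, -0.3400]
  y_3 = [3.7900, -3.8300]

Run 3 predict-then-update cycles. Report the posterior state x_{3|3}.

step 1: x^-=[-0.5610, -2.4922]  P^-=[0.6800 -0.1619; -0.1619 1.7037]  S=[0.9975 -0.4796; -0.4796 1.9693]  K=[0.8034 0.1687; -0.2036 0.8024]  nu=[2.6180, 1.8320]  x^+=[1.8514, -1.5551]  P^+=[0.1101 0.0274; 0.0274 0.2378]
step 2: x^-=[2.2505, -2.1335]  P^-=[0.3494 -0.0162; -0.0162 0.5349]  S=[0.5209 -0.1004; -0.1004 0.8387]  K=[0.7039 0.1316; -0.1694 0.6144]  nu=[-6.6339, 1.4334]  x^+=[-2.2301, -0.1289]  P^+=[0.0954 0.0193; 0.0193 0.1824]
step 3: x^-=[-2.5308, 0.3476]  P^-=[0.3315 -0.0174; -0.0174 0.4700]  S=[0.4996 -0.0881; -0.0881 0.7729]  K=[0.6944 0.1253; -0.1667 0.5855]  nu=[6.4077, -3.7727]  x^+=[1.4458, -2.9292]  P^+=[0.0938 0.0177; 0.0177 0.1740]

x_post = [1.4458, -2.9292]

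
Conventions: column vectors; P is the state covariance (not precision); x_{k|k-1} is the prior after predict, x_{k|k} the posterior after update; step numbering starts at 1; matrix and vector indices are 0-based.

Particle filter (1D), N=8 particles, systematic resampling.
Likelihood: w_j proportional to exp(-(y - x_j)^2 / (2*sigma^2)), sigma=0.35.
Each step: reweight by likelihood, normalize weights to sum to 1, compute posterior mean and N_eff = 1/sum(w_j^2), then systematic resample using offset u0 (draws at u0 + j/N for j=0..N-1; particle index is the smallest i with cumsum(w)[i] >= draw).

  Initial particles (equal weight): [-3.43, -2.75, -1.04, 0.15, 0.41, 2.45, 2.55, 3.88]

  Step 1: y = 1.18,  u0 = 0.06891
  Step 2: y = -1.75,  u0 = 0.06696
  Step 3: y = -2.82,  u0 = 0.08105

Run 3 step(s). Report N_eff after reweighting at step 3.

step 1: w=[0.0000, 0.0000, 0.0000, 0.1267, 0.8555, 0.0133, 0.0045, 0.0000]  mean=0.4139  Neff=1.3367  idx=[3, 4, 4, 4, 4, 4, 4, 4]
step 2: w=[0.9139, 0.0123, 0.0123, 0.0123, 0.0123, 0.0123, 0.0123, 0.0123]  mean=0.1724  Neff=1.1957  idx=[0, 0, 0, 0, 0, 0, 0, 3]
step 3: w=[0.1428, 0.1428, 0.1428, 0.1428, 0.1428, 0.1428, 0.1428, 0.0002]  mean=0.1501  Neff=7.0028  idx=[0, 1, 2, 3, 4, 4, 5, 6]

N_eff = 7.0028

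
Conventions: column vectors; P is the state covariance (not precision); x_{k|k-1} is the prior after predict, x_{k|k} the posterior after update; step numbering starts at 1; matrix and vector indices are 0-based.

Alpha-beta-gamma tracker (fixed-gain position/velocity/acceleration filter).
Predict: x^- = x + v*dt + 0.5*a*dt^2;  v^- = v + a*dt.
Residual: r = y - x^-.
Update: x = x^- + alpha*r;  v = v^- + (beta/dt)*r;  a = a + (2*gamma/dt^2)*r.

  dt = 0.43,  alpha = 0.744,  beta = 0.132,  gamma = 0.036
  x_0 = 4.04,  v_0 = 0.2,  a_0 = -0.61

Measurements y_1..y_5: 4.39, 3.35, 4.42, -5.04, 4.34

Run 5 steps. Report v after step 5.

step 1: x_pred=4.0696  r=0.3204  x^+=4.3080  v^+=0.0361  a^+=-0.4852
step 2: x_pred=4.2786  r=-0.9286  x^+=3.5877  v^+=-0.4577  a^+=-0.8468
step 3: x_pred=3.3126  r=1.1074  x^+=4.1365  v^+=-0.4819  a^+=-0.4156
step 4: x_pred=3.8909  r=-8.9309  x^+=-2.7537  v^+=-3.4022  a^+=-3.8933
step 5: x_pred=-4.5766  r=8.9166  x^+=2.0574  v^+=-2.3391  a^+=-0.4212

v_post = -2.3391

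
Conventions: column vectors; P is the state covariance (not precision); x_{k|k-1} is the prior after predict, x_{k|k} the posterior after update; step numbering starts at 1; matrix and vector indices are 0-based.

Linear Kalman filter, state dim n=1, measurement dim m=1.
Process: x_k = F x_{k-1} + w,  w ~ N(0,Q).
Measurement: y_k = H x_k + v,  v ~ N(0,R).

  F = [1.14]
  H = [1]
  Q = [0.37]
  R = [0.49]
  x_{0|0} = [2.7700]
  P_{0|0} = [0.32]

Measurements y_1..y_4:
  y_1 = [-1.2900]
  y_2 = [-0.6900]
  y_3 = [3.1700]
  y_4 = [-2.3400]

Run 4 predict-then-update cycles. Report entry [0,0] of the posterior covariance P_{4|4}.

P_post[0,0] = 0.2974

step 1: x^-=[3.1578]  P^-=[0.7859]  S=[1.2759]  K=[0.6159]  nu=[-4.4478]  x^+=[0.4182]  P^+=[0.3018]
step 2: x^-=[0.4767]  P^-=[0.7622]  S=[1.2522]  K=[0.6087]  nu=[-1.1667]  x^+=[-0.2335]  P^+=[0.2983]
step 3: x^-=[-0.2661]  P^-=[0.7576]  S=[1.2476]  K=[0.6073]  nu=[3.4361]  x^+=[1.8205]  P^+=[0.2976]
step 4: x^-=[2.0753]  P^-=[0.7567]  S=[1.2467]  K=[0.6070]  nu=[-4.4153]  x^+=[-0.6046]  P^+=[0.2974]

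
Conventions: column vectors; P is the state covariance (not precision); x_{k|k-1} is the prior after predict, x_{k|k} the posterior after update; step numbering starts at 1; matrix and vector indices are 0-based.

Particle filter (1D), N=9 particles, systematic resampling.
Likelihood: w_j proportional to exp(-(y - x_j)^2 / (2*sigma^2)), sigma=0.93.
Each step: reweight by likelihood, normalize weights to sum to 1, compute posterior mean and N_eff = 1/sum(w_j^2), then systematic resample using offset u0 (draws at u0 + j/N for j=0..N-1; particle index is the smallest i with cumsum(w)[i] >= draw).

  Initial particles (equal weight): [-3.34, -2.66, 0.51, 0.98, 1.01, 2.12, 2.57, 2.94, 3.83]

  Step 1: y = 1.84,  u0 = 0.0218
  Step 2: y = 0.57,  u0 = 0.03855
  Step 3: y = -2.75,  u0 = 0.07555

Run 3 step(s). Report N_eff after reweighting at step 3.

step 1: w=[0.0000, 0.0000, 0.0905, 0.1642, 0.1691, 0.2406, 0.1850, 0.1251, 0.0255]  mean=1.8288  Neff=5.8088  idx=[2, 3, 3, 4, 5, 5, 6, 6, 7]
step 2: w=[0.2246, 0.2043, 0.2043, 0.2013, 0.0561, 0.0561, 0.0223, 0.0223, 0.0088]  mean=1.0965  Neff=5.5012  idx=[0, 0, 1, 1, 2, 2, 3, 3, 5]
step 3: w=[0.3494, 0.3494, 0.0523, 0.0523, 0.0523, 0.0523, 0.0459, 0.0459, 0.0002]  mean=0.6545  Neff=3.8565  idx=[0, 0, 0, 1, 1, 1, 2, 4, 7]

N_eff = 3.8565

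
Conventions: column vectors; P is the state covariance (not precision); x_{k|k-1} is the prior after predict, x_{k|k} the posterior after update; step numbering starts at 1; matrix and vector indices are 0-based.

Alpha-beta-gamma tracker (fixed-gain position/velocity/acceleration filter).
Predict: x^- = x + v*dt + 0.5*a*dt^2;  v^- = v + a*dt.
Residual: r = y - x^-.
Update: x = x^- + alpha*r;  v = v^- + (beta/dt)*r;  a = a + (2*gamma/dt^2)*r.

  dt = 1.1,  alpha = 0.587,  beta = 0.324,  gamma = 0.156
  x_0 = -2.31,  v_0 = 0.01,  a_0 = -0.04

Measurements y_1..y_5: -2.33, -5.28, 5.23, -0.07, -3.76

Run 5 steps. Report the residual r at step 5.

resid = -8.6145

step 1: x_pred=-2.3232  r=-0.0068  x^+=-2.3272  v^+=-0.0360  a^+=-0.0418
step 2: x_pred=-2.3921  r=-2.8879  x^+=-4.0873  v^+=-0.9326  a^+=-0.7864
step 3: x_pred=-5.5889  r=10.8189  x^+=0.7618  v^+=1.3890  a^+=2.0032
step 4: x_pred=3.5017  r=-3.5717  x^+=1.4051  v^+=2.5406  a^+=1.0823
step 5: x_pred=4.8545  r=-8.6145  x^+=-0.2022  v^+=1.1937  a^+=-1.1390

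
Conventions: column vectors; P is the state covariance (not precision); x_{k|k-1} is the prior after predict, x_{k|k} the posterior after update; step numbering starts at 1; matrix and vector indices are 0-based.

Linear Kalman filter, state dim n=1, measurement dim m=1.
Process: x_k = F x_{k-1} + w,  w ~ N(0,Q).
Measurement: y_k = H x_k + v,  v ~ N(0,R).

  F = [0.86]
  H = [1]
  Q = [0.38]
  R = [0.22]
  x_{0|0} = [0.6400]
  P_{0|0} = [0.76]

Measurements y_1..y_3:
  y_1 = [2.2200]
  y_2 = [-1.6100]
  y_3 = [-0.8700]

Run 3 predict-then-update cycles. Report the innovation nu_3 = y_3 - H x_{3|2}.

innov = [-0.3249]

step 1: x^-=[0.5504]  P^-=[0.9421]  S=[1.1621]  K=[0.8107]  nu=[1.6696]  x^+=[1.9039]  P^+=[0.1784]
step 2: x^-=[1.6374]  P^-=[0.5119]  S=[0.7319]  K=[0.6994]  nu=[-3.2474]  x^+=[-0.6339]  P^+=[0.1539]
step 3: x^-=[-0.5451]  P^-=[0.4938]  S=[0.7138]  K=[0.6918]  nu=[-0.3249]  x^+=[-0.7699]  P^+=[0.1522]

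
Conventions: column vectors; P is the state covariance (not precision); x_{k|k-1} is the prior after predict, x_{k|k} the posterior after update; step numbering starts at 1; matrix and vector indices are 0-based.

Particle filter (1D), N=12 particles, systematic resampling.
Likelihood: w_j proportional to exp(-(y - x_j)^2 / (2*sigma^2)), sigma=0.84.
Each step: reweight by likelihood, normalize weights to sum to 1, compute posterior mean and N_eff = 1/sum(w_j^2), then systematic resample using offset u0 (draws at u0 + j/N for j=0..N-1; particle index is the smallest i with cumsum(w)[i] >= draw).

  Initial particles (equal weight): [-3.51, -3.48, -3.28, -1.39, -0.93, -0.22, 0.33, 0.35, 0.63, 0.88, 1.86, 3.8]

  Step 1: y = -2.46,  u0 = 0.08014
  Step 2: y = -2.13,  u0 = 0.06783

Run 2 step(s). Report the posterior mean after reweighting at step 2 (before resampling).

post_mean = -2.5325

step 1: w=[0.2053, 0.2146, 0.2785, 0.1993, 0.0854, 0.0128, 0.0018, 0.0017, 0.0005, 0.0002, 0.0000, 0.0000]  mean=-2.7384  Neff=4.6965  idx=[0, 0, 1, 1, 1, 2, 2, 2, 3, 3, 4, 6]
step 2: w=[0.0610, 0.0610, 0.0647, 0.0647, 0.0647, 0.0922, 0.0922, 0.0922, 0.1596, 0.1596, 0.0848, 0.0032]  mean=-2.5325  Neff=9.6460  idx=[1, 2, 3, 5, 5, 6, 7, 8, 8, 9, 9, 10]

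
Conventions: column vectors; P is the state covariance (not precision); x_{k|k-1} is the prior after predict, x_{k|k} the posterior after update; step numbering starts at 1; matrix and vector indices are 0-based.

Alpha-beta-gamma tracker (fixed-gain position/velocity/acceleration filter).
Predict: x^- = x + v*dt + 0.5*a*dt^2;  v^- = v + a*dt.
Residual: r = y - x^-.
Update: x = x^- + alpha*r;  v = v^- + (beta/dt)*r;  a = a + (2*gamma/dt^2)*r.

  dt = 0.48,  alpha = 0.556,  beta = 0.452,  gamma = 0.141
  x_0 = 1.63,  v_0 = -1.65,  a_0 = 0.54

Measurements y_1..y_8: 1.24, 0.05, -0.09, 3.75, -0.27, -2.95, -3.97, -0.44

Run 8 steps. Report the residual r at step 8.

step 1: x_pred=0.9002  r=0.3398  x^+=1.0891  v^+=-1.0708  a^+=0.9559
step 2: x_pred=0.6853  r=-0.6353  x^+=0.3321  v^+=-1.2102  a^+=0.1784
step 3: x_pred=-0.2283  r=0.1383  x^+=-0.1514  v^+=-0.9944  a^+=0.3476
step 4: x_pred=-0.5886  r=4.3386  x^+=1.8236  v^+=3.2581  a^+=5.6580
step 5: x_pred=4.0393  r=-4.3093  x^+=1.6433  v^+=1.9160  a^+=0.3835
step 6: x_pred=2.6072  r=-5.5572  x^+=-0.4826  v^+=-3.1330  a^+=-6.4182
step 7: x_pred=-2.7258  r=-1.2442  x^+=-3.4176  v^+=-7.3853  a^+=-7.9410
step 8: x_pred=-7.8773  r=7.4373  x^+=-3.7422  v^+=-4.1935  a^+=1.1619

resid = 7.4373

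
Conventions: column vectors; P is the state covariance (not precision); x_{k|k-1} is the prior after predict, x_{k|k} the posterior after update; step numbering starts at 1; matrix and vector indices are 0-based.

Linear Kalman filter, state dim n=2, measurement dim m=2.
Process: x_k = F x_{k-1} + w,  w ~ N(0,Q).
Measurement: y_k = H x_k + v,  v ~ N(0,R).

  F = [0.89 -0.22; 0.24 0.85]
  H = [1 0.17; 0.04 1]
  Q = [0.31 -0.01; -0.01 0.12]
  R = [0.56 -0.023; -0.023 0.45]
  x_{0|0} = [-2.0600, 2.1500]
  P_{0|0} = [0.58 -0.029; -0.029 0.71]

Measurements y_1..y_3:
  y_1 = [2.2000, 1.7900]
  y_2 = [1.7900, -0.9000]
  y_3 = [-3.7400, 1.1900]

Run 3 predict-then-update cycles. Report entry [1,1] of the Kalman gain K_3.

step 1: x^-=[-2.3064, 1.3331]  P^-=[0.8151 -0.0393; -0.0393 0.6546]  S=[1.3807 0.0813; 0.0813 1.1027]  K=[0.5885 -0.0495; 0.0173 0.5909]  nu=[4.2798, 0.5492]  x^+=[0.1849, 1.7318]  P^+=[0.3391 -0.0494; -0.0494 0.2675]
step 2: x^-=[-0.2164, 1.5164]  P^-=[0.6108 -0.0223; -0.0223 0.3126]  S=[1.1723 0.0321; 0.0321 0.7618]  K=[0.5184 -0.0191; 0.0151 0.4086]  nu=[1.7486, -2.4077]  x^+=[0.7359, 0.5591]  P^+=[0.2962 -0.0324; -0.0324 0.1848]
step 3: x^-=[0.5320, 0.6518]  P^-=[0.5662 -0.0041; -0.0041 0.2574]  S=[1.1323 0.0393; 0.0393 0.7080]  K=[0.4995 -0.0015; 0.0225 0.3621]  nu=[-4.3828, 0.5169]  x^+=[-1.6581, 0.7404]  P^+=[0.2838 -0.0235; -0.0235 0.1634]

K[1,1] = 0.3621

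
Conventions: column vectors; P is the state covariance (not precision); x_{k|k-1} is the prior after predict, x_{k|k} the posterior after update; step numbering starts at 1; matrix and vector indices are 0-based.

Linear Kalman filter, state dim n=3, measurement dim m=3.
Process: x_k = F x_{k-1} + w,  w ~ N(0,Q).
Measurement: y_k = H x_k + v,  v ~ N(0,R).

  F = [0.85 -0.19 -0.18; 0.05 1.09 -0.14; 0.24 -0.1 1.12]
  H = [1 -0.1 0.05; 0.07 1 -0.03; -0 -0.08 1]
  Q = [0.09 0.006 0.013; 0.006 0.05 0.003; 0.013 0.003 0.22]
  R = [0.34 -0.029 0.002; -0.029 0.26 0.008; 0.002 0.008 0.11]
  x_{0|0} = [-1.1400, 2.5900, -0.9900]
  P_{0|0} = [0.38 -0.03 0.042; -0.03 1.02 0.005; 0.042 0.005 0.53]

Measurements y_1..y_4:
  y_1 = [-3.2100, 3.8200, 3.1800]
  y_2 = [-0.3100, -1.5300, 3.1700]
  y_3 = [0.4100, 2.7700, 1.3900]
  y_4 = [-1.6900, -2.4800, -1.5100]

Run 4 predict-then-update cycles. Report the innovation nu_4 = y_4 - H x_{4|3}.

step 1: x^-=[-1.2829, 2.9047, -1.6414]  P^-=[0.4157 -0.2095 0.0442; -0.2095 1.2678 -0.1873; 0.0442 -0.1873 0.9398]  S=[0.8189 -0.3472 0.1395; -0.3472 1.5124 -0.3051; 0.1395 -0.3051 1.0879]  K=[0.5385 0.0009 -0.0128; -0.0739 0.8095 -0.0289; -0.0008 0.0386 0.8886]  nu=[-1.5546, 0.9559, 5.0538]  x^+=[-2.1839, 3.6474, 2.8876]  P^+=[0.1803 -0.0282 -0.0026; -0.0282 0.2150 0.0203; -0.0026 0.0203 0.0997]
step 2: x^-=[-3.0691, 3.4622, 2.3452]  P^-=[0.2426 -0.0573 0.0312; -0.0573 0.2986 -0.0161; 0.0312 -0.0161 0.3530]  S=[0.6012 -0.1010 0.0594; -0.1010 0.5529 -0.0401; 0.0594 -0.0401 0.4675]  K=[0.4137 0.0027 0.0241; -0.0555 0.5210 -0.0337; 0.0111 0.0127 0.7575]  nu=[2.9880, -4.7070, 1.1017]  x^+=[-1.8190, 0.8067, 3.1533]  P^+=[0.1385 -0.0207 0.0018; -0.0207 0.1386 0.0114; 0.0018 0.0114 0.0844]
step 3: x^-=[-2.2671, 0.3469, 3.0144]  P^-=[0.2047 -0.0359 0.0290; -0.0359 0.2109 -0.0148; 0.0290 -0.0148 0.3346]  S=[0.5579 -0.0735 0.0539; -0.0735 0.4679 -0.0316; 0.0539 -0.0316 0.4483]  K=[0.3750 0.0127 0.0270; -0.0425 0.4372 -0.0348; 0.0130 0.0036 0.7477]  nu=[2.5610, 2.6722, -1.5967]  x^+=[-1.3156, 1.4620, 1.8635]  P^+=[0.1255 -0.0161 0.0025; -0.0161 0.1160 0.0089; 0.0025 0.0089 0.0830]
step 4: x^-=[-1.7315, 1.2669, 1.6252]  P^-=[0.1925 -0.0272 0.0267; -0.0272 0.1853 -0.0143; 0.0267 -0.0143 0.3327]  S=[0.5435 -0.0630 0.0505; -0.0630 0.4435 -0.0291; 0.0505 -0.0291 0.4461]  K=[0.3618 0.0204 0.0252; -0.0349 0.4073 -0.0347; 0.0131 0.0004 0.7468]  nu=[0.0869, -3.5770, -3.0339]  x^+=[-1.8493, -0.0876, -0.6405]  P^+=[0.1210 -0.0134 0.0026; -0.0134 0.1078 0.0080; 0.0026 0.0080 0.0828]

innov = [0.0869, -3.5770, -3.0339]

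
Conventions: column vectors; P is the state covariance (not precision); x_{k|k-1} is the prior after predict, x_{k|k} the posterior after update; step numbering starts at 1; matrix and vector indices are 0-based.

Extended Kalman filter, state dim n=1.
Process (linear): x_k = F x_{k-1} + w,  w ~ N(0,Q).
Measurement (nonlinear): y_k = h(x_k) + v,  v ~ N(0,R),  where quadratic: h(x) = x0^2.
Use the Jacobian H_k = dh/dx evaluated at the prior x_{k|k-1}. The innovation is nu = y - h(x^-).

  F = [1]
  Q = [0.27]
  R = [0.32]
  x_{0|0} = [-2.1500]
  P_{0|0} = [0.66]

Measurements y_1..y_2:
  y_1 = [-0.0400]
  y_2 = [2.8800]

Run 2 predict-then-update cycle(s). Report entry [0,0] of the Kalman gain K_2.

step 1: x^-=[-2.1500]  P^-=[0.9300]  H_jac=[-4.3000]  S=[17.5157]  K=[-0.2283]  nu=[-4.6625]  x^+=[-1.0855]  P^+=[0.0170]
step 2: x^-=[-1.0855]  P^-=[0.2870]  H_jac=[-2.1710]  S=[1.6727]  K=[-0.3725]  nu=[1.7017]  x^+=[-1.7194]  P^+=[0.0549]

K[0,0] = -0.3725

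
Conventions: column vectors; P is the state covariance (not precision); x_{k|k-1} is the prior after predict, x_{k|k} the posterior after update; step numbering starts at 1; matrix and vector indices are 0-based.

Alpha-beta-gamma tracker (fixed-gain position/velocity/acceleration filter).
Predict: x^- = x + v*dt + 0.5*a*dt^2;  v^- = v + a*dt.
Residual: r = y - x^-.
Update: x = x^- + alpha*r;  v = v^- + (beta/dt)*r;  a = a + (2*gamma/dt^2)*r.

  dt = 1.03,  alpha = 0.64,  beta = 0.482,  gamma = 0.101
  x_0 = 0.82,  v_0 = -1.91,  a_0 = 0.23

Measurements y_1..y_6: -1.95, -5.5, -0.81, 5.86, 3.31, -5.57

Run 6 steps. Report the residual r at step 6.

step 1: x_pred=-1.0253  r=-0.9247  x^+=-1.6171  v^+=-2.1058  a^+=0.0539
step 2: x_pred=-3.7575  r=-1.7425  x^+=-4.8727  v^+=-2.8657  a^+=-0.2778
step 3: x_pred=-7.9718  r=7.1618  x^+=-3.3882  v^+=0.1995  a^+=1.0858
step 4: x_pred=-2.6068  r=8.4668  x^+=2.8120  v^+=5.2800  a^+=2.6979
step 5: x_pred=9.6815  r=-6.3715  x^+=5.6037  v^+=5.0772  a^+=1.4847
step 6: x_pred=11.6209  r=-17.1909  x^+=0.6187  v^+=-1.4381  a^+=-1.7885

resid = -17.1909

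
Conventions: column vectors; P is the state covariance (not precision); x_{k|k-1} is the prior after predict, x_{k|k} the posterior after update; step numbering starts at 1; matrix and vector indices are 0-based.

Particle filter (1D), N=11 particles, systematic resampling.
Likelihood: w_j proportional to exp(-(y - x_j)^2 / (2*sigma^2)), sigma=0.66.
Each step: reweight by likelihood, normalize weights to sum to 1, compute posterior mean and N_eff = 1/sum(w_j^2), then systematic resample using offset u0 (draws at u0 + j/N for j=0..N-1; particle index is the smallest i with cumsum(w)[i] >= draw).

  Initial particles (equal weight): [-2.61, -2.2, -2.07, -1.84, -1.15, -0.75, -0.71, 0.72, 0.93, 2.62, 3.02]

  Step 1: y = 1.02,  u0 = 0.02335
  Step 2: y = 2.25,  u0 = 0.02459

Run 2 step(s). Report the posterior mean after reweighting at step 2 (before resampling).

post_mean = 0.8596

step 1: w=[0.0000, 0.0000, 0.0000, 0.0000, 0.0022, 0.0136, 0.0159, 0.4465, 0.4905, 0.0262, 0.0050]  mean=0.8373  Neff=2.2672  idx=[6, 7, 7, 7, 7, 7, 8, 8, 8, 8, 8]
step 2: w=[0.0000, 0.0669, 0.0669, 0.0669, 0.0669, 0.0669, 0.1331, 0.1331, 0.1331, 0.1331, 0.1331]  mean=0.8596  Neff=9.0155  idx=[1, 2, 4, 5, 6, 7, 7, 8, 9, 9, 10]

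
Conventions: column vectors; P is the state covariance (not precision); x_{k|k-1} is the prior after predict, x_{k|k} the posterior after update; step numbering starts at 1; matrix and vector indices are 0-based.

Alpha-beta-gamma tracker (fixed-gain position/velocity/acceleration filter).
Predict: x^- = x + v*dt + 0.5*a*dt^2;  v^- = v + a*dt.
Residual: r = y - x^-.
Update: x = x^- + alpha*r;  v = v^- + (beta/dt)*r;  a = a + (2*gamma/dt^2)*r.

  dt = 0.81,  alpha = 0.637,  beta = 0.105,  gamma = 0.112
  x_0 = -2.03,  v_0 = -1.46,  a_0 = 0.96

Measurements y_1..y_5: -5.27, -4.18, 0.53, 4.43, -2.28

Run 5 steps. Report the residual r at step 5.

step 1: x_pred=-2.8977  r=-2.3723  x^+=-4.4088  v^+=-0.9899  a^+=0.1501
step 2: x_pred=-5.1615  r=0.9815  x^+=-4.5363  v^+=-0.7411  a^+=0.4851
step 3: x_pred=-4.9774  r=5.5074  x^+=-1.4692  v^+=0.3657  a^+=2.3654
step 4: x_pred=-0.3970  r=4.8270  x^+=2.6778  v^+=2.9075  a^+=4.0134
step 5: x_pred=6.3495  r=-8.6295  x^+=0.8525  v^+=5.0397  a^+=1.0672

resid = -8.6295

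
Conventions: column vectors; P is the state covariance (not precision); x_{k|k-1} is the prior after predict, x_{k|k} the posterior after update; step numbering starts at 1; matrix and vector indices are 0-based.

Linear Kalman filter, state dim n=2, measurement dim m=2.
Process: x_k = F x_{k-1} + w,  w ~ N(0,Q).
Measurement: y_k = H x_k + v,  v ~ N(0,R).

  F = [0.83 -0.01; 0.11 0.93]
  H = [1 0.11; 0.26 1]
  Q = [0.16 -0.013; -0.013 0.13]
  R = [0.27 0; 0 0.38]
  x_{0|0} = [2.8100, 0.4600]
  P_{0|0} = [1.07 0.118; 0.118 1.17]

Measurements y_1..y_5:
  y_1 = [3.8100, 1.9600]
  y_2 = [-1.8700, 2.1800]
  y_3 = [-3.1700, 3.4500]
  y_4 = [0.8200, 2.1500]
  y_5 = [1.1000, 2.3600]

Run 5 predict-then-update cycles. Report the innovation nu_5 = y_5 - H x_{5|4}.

step 1: x^-=[2.3277, 0.7369]  P^-=[0.8953 0.1648; 0.1648 1.1790]  S=[1.2158 0.5319; 0.5319 1.7052]  K=[0.7519 -0.0014; -0.0826 0.7423]  nu=[1.4012, 0.6179]  x^+=[3.3804, 1.0798]  P^+=[0.2091 -0.0549; -0.0549 0.2963]
step 2: x^-=[2.7950, 1.3761]  P^-=[0.3050 -0.0390; -0.0390 0.3776]  S=[0.5710 0.0807; 0.0807 0.7580]  K=[0.5270 -0.0030; -0.0651 0.4918]  nu=[-4.8163, 0.0772]  x^+=[0.2564, 1.7274]  P^+=[0.1466 -0.0392; -0.0392 0.1971]
step 3: x^-=[0.1955, 1.6347]  P^-=[0.2617 -0.0317; -0.0317 0.2942]  S=[0.5283 0.0678; 0.0678 0.6754]  K=[0.4881 0.0048; -0.0538 0.4288]  nu=[-3.5453, 1.7645]  x^+=[-1.5266, 2.5819]  P^+=[0.1355 -0.0334; -0.0334 0.1716]
step 4: x^-=[-1.2929, 2.2332]  P^-=[0.2539 -0.0280; -0.0280 0.2732]  S=[0.5210 0.0673; 0.0673 0.6559]  K=[0.4802 0.0087; -0.0490 0.4106]  nu=[1.8672, 0.2529]  x^+=[-0.3939, 2.2455]  P^+=[0.1331 -0.0313; -0.0313 0.1641]
step 5: x^-=[-0.3494, 2.0450]  P^-=[0.2522 -0.0265; -0.0265 0.2672]  S=[0.5196 0.0677; 0.0677 0.6505]  K=[0.4785 0.0103; -0.0472 0.4051]  nu=[1.2245, 0.4058]  x^+=[0.2406, 2.1516]  P^+=[0.1325 -0.0306; -0.0306 0.1619]

innov = [1.2245, 0.4058]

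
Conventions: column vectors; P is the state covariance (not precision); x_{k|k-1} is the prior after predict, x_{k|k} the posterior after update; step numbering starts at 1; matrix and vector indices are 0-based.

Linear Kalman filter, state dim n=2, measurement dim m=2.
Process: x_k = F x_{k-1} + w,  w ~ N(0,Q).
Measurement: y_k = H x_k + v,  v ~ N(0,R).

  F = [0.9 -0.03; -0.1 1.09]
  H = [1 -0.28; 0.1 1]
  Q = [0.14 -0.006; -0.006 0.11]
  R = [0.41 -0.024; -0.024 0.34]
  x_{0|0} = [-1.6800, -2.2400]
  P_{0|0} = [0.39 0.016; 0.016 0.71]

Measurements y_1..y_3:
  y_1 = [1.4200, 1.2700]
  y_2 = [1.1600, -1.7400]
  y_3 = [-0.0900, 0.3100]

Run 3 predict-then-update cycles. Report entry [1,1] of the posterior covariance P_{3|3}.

P_post[1,1] = 0.1627

step 1: x^-=[-1.4448, -2.2736]  P^-=[0.4557 -0.0486; -0.0486 0.9540]  S=[0.9677 -0.2928; -0.2928 1.2888]  K=[0.5200 0.1158; -0.1111 0.7112]  nu=[2.2282, 3.6881]  x^+=[0.1408, 0.1019]  P^+=[0.2120 0.0057; 0.0057 0.2439]
step 2: x^-=[0.1237, 0.0969]  P^-=[0.3116 -0.0275; -0.0275 0.4007]  S=[0.7684 -0.1317; -0.1317 0.7383]  K=[0.4296 0.0816; -0.0922 0.5225]  nu=[1.0634, -1.8493]  x^+=[0.4295, -0.9674]  P^+=[0.1742 0.0000; 0.0000 0.1799]
step 3: x^-=[0.4156, -1.0974]  P^-=[0.2812 -0.0275; -0.0275 0.3254]  S=[0.7322 -0.1138; -0.1138 0.6627]  K=[0.4056 0.0705; -0.0888 0.4717]  nu=[-0.8129, 1.3658]  x^+=[0.1822, -0.3810]  P^+=[0.1640 -0.0022; -0.0022 0.1627]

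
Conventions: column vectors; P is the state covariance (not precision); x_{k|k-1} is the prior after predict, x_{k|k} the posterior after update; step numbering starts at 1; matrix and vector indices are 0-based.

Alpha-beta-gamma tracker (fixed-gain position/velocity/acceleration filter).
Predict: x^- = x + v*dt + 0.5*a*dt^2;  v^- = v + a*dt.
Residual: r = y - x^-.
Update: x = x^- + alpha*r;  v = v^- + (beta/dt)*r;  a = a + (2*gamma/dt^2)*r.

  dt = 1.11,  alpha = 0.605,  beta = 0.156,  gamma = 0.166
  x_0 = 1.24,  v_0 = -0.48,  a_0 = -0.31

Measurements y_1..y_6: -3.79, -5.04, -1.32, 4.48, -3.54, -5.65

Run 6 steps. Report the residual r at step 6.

step 1: x_pred=0.5162  r=-4.3062  x^+=-2.0890  v^+=-1.4293  a^+=-1.4703
step 2: x_pred=-4.5814  r=-0.4586  x^+=-4.8588  v^+=-3.1258  a^+=-1.5939
step 3: x_pred=-9.3105  r=7.9905  x^+=-4.4762  v^+=-3.7721  a^+=0.5592
step 4: x_pred=-8.3188  r=12.7988  x^+=-0.5755  v^+=-1.3527  a^+=4.0079
step 5: x_pred=0.3921  r=-3.9321  x^+=-1.9868  v^+=2.5435  a^+=2.9484
step 6: x_pred=2.6528  r=-8.3028  x^+=-2.3704  v^+=4.6493  a^+=0.7111

resid = -8.3028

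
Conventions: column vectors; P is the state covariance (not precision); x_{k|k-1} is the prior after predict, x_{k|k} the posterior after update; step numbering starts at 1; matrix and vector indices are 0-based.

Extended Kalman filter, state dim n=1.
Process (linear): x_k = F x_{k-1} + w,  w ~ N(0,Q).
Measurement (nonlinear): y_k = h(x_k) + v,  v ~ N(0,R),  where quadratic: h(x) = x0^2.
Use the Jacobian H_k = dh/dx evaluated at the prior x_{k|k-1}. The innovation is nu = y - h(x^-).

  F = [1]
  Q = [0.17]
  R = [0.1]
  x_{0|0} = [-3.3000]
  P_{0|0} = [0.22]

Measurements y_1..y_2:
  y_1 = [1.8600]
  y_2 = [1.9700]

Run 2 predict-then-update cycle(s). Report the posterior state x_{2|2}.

x_post = [-1.4948]

step 1: x^-=[-3.3000]  P^-=[0.3900]  H_jac=[-6.6000]  S=[17.0884]  K=[-0.1506]  nu=[-9.0300]  x^+=[-1.9398]  P^+=[0.0023]
step 2: x^-=[-1.9398]  P^-=[0.1723]  H_jac=[-3.8796]  S=[2.6931]  K=[-0.2482]  nu=[-1.7929]  x^+=[-1.4948]  P^+=[0.0064]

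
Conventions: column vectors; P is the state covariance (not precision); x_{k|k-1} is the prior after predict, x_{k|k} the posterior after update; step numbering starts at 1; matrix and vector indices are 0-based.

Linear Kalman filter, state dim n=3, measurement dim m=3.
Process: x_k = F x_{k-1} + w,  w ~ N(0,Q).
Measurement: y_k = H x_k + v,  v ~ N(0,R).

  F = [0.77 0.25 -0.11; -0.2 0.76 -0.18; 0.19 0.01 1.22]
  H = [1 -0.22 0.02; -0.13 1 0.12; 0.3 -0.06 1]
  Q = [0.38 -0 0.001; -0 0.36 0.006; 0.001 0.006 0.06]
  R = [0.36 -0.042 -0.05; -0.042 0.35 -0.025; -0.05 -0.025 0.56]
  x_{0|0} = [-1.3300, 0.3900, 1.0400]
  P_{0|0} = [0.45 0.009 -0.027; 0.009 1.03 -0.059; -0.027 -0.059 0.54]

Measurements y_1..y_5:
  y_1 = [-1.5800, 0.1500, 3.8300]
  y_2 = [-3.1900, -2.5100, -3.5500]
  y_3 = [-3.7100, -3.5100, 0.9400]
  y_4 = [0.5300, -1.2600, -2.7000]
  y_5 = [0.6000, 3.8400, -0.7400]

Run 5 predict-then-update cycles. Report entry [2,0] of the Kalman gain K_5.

step 1: x^-=[-1.0410, 0.3752, 1.0200]  P^-=[0.7290 0.1526 -0.0453; 0.1526 1.0019 -0.1677; -0.0453 -0.1677 0.8662]  S=[1.0703 -0.2023 0.1715; -0.2023 1.2982 -0.1248; 0.1715 -0.1248 1.4828]  K=[0.6697 0.1492 0.0459; 0.0861 0.7477 -0.0697; -0.0867 -0.0012 0.5917]  nu=[-0.4769, -0.4829, 3.1448]  x^+=[-1.2882, -0.2463, 2.9226]  P^+=[0.2485 0.0651 -0.0822; 0.0651 0.2761 -0.0650; -0.0822 -0.0650 0.3565]
step 2: x^-=[-1.3750, -0.4556, 3.3184]  P^-=[0.5915 0.0740 -0.1014; 0.0740 0.5330 -0.1077; -0.1014 -0.1077 0.5601]  S=[0.9418 -0.1699 0.0581; -0.1699 0.8592 -0.0874; 0.0581 -0.0874 1.1247]  K=[0.6260 0.1103 0.0399; 0.0639 0.6006 -0.0610; -0.1009 -0.0027 0.4817]  nu=[-1.9816, -2.6314, -6.4832]  x^+=[-3.1642, -1.7668, 0.4022]  P^+=[0.2315 0.0508 -0.0781; 0.0508 0.2222 -0.0543; -0.0781 -0.0543 0.2951]
step 3: x^-=[-2.9224, -0.7824, -0.1282]  P^-=[0.5705 0.0557 -0.0896; 0.0557 0.5009 -0.0872; -0.0896 -0.0872 0.4702]  S=[0.9276 -0.1779 0.0592; -0.1779 0.8347 -0.0819; 0.0592 -0.0819 1.0380]  K=[0.6162 0.1010 0.0481; 0.0551 0.5854 -0.0538; -0.0938 0.0000 0.4375]  nu=[-0.9571, -3.0922, 1.8980]  x^+=[-3.7333, -2.7473, 0.7917]  P^+=[0.2268 0.0464 -0.0717; 0.0464 0.2158 -0.0485; -0.0717 -0.0485 0.2683]
step 4: x^-=[-3.6486, -1.4838, 0.2291]  P^-=[0.5639 0.0508 -0.0793; 0.0508 0.4964 -0.0782; -0.0793 -0.0782 0.4332]  S=[0.9232 -0.1800 0.0655; -0.1800 0.8327 -0.0794; 0.0655 -0.0794 1.0058]  K=[0.6124 0.0991 0.0543; 0.0523 0.5835 -0.0496; -0.0871 0.0018 0.4176]  nu=[3.8476, -0.2780, -1.9236]  x^+=[-1.4242, -1.3492, -0.9099]  P^+=[0.2248 0.0449 -0.0675; 0.0449 0.2146 -0.0456; -0.0675 -0.0456 0.2557]
step 5: x^-=[-1.3339, -0.5768, -1.3942]  P^-=[0.5610 0.0490 -0.0732; 0.0490 0.4952 -0.0741; -0.0732 -0.0741 0.4165]  S=[0.9213 -0.1806 0.0697; -0.1806 0.8324 -0.0782; 0.0697 -0.0782 0.9919]  K=[0.6106 0.0986 0.0577; 0.0512 0.5832 -0.0474; -0.0831 0.0028 0.4082]  nu=[1.8349, 4.4107, 1.0197]  x^+=[0.2802, 2.0411, -1.1180]  P^+=[0.2238 0.0443 -0.0652; 0.0443 0.2142 -0.0442; -0.0652 -0.0442 0.2496]

K[2,0] = -0.0831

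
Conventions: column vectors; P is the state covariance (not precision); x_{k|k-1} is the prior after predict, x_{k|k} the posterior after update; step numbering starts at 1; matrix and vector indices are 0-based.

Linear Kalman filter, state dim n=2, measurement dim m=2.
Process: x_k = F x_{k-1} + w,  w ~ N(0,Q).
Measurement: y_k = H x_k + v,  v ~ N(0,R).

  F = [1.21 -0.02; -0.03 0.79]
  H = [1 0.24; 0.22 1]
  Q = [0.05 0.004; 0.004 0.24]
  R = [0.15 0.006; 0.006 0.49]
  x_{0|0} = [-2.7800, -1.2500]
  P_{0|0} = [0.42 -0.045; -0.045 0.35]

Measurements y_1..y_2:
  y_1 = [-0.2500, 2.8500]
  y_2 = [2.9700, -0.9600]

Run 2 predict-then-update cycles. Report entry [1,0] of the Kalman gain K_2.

K[1,0] = -0.0258

step 1: x^-=[-3.3388, -0.9041]  P^-=[0.6672 -0.0598; -0.0598 0.4609]  S=[0.8151 0.2004; 0.2004 0.9569]  K=[0.8209 -0.0811; -0.0556 0.4796]  nu=[3.3058, 4.4886]  x^+=[-0.9888, 1.0648]  P^+=[0.1383 -0.0652; -0.0652 0.2490]
step 2: x^-=[-1.2178, 0.8709]  P^-=[0.2558 -0.0673; -0.0673 0.3986]  S=[0.3964 0.0870; 0.0870 0.8714]  K=[0.6208 -0.0747; -0.0258 0.4430]  nu=[3.9788, -1.5629]  x^+=[1.3692, 0.0757]  P^+=[0.1062 -0.0562; -0.0562 0.2293]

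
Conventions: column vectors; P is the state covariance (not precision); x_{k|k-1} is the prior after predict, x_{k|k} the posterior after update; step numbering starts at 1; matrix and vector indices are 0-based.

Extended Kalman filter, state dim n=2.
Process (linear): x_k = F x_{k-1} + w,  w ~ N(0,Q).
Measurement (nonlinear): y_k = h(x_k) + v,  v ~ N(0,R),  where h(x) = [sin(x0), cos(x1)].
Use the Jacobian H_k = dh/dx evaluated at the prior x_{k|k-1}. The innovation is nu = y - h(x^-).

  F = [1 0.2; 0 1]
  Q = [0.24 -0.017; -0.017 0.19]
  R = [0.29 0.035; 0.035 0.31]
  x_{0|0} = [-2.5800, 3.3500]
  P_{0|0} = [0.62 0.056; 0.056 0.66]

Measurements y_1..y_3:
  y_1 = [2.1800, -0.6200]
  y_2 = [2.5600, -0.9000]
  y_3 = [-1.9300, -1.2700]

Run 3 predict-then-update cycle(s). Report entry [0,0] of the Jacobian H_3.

H_jac[0,0] = 0.1661

step 1: x^-=[-1.9100, 3.3500]  P^-=[0.9088 0.1710; 0.1710 0.8500]  H_jac=[-0.3327 0.0000; 0.0000 0.2069]  S=[0.3906 0.0232; 0.0232 0.3464]  K=[-0.7833 0.1547; -0.1766 0.5196]  nu=[3.1230, 0.3584]  x^+=[-4.3009, 2.9848]  P^+=[0.6665 0.0992; 0.0992 0.7486]
step 2: x^-=[-3.7040, 2.9848]  P^-=[0.9761 0.2319; 0.2319 0.9386]  H_jac=[-0.8460 0.0000; 0.0000 -0.1562]  S=[0.9886 0.0656; 0.0656 0.3329]  K=[-0.8391 0.0566; -0.1715 -0.4065]  nu=[2.0268, 0.0877]  x^+=[-5.3996, 2.6015]  P^+=[0.2853 0.0756; 0.0756 0.8454]
step 3: x^-=[-4.8793, 2.6015]  P^-=[0.5893 0.2277; 0.2277 1.0354]  H_jac=[0.1661 0.0000; 0.0000 -0.5142]  S=[0.3063 0.0156; 0.0156 0.5837]  K=[0.3303 -0.2094; 0.1700 -0.9165]  nu=[-2.9161, -0.4123]  x^+=[-5.7563, 2.4836]  P^+=[0.5325 0.1037; 0.1037 0.5410]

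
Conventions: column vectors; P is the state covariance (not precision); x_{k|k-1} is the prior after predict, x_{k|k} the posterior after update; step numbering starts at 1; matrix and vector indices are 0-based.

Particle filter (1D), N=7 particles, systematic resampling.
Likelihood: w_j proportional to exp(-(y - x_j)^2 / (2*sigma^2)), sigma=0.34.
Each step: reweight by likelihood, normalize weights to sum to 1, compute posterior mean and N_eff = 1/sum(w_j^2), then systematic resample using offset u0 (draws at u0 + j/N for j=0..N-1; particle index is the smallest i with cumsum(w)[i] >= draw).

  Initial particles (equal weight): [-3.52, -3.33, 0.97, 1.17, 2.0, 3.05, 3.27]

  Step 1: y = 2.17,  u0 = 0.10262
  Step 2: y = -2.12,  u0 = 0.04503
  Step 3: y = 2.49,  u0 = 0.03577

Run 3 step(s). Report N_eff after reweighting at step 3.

step 1: w=[0.0000, 0.0000, 0.0021, 0.0141, 0.9407, 0.0374, 0.0057]  mean=2.0326  Neff=1.1280  idx=[4, 4, 4, 4, 4, 4, 5]
step 2: w=[0.1667, 0.1667, 0.1667, 0.1667, 0.1667, 0.1667, 0.0000]  mean=2.0000  Neff=6.0000  idx=[0, 1, 1, 2, 3, 4, 5]
step 3: w=[0.1429, 0.1429, 0.1429, 0.1429, 0.1429, 0.1429, 0.1429]  mean=2.0000  Neff=7.0000  idx=[0, 1, 2, 3, 4, 5, 6]

N_eff = 7.0000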